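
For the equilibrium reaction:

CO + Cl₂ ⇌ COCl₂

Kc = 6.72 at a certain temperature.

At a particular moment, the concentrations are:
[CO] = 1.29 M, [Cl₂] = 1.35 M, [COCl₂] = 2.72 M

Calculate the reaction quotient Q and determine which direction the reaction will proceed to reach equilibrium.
Q = 1.562, Q < K, reaction proceeds forward (toward products)

Q = ([COCl₂]) / ([CO] × [Cl₂])
  = ((2.72)) / ((1.29)·(1.35)) = 2.72/1.7415 = 1.562
Since Q = 1.562 < Kc = 6.72, the reaction proceeds forward (toward products) to reach equilibrium.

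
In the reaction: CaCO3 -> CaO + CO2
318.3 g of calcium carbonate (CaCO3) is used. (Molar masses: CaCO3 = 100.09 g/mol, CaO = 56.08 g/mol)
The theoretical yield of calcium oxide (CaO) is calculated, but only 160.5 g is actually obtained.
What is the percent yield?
Moles of CaCO3 = 318.3 g ÷ 100.09 g/mol = 3.18014 mol
Mole ratio: 1 mol CaO / 1 mol CaCO3
Moles of CaO = 3.18014 × (1/1) = 3.18014 mol
Theoretical yield = 3.18014 mol × 56.08 g/mol = 178.34 g
Actual yield = 160.5 g
Percent yield = (160.5 / 178.34) × 100% = 90.0%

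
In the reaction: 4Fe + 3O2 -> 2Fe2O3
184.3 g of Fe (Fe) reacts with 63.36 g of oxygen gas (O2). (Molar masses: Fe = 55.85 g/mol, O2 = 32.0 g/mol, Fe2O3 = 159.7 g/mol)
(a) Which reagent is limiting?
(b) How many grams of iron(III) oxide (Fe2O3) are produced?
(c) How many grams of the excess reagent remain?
(a) O2, (b) 210.8 g, (c) 36.86 g

Moles of Fe = 184.3 g ÷ 55.85 g/mol = 3.29991 mol
Moles of O2 = 63.36 g ÷ 32.0 g/mol = 1.98 mol
Moles ÷ coefficient: Fe: 3.29991/4 = 0.825, O2: 1.98/3 = 0.66
(a) O2 has the smaller value, so O2 is the limiting reagent.
(b) Moles of Fe2O3 = 1.98 mol O2 × (2/3) = 1.32 mol; mass = 1.32 mol × 159.7 g/mol = 210.8 g
(c) Fe consumed = 1.98 × (4/3) = 2.64 mol; remaining = 3.29991 − 2.64 = 0.65991 mol; mass = 0.65991 mol × 55.85 g/mol = 36.86 g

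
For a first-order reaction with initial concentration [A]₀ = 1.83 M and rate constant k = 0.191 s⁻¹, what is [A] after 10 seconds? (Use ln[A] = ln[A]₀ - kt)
0.2710 M

ln[A] = ln[A]₀ - k·t = ln(1.83) - (0.191)·(10) = 0.6043 - 1.9100 = -1.3057
[A] = e^(-1.3057) = 0.2710 M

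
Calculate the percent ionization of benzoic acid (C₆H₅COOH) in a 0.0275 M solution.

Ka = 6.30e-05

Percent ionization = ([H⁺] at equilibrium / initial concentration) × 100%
Percent ionization = 4.67%

Let x = [H⁺]. Ka = x²/(C - x) ⇒ x² + (6.30e-05)x - (6.30e-05)(0.0275) = 0. x = 1.2851e-03. Percent = (1.2851e-03/0.0275) × 100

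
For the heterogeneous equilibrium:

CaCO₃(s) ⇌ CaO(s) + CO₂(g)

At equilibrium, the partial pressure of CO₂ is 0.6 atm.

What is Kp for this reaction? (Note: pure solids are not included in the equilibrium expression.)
K_p = 0.6

Solids (CaCO₃, CaO) have activity 1 and are excluded.
Kp = P(CO₂) = 0.6.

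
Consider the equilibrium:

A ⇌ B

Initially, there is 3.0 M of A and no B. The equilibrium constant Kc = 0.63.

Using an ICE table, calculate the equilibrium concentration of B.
[B] = 1.160 M

ICE: [A] = 3.0 − x, [B] = x.
Kc = x/(3.0 − x) = 0.63 ⇒ x = 0.63·3.0/(1 + 0.63) = 1.89/1.63 = 1.16.
[B] = x = 1.160 M.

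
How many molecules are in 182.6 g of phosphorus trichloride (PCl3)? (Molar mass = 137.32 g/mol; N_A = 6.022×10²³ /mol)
Moles = 182.6 g ÷ 137.32 g/mol = 1.32974 mol
Molecules = 1.32974 mol × 6.022×10²³ /mol = 8.008e+23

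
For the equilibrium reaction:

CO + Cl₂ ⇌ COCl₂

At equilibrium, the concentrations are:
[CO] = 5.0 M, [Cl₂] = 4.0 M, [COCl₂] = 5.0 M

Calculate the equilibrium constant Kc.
K_c = 0.2500

Kc = ([COCl₂]) / ([CO] × [Cl₂])
   = ((5.0)) / ((5.0)·(4.0))
   = 5 / 20 = 0.2500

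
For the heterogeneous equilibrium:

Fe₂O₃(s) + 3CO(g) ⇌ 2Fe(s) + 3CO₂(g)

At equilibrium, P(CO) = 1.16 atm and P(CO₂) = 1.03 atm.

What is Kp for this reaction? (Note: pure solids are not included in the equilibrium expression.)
K_p = 0.700

Solids (Fe₂O₃, Fe) are excluded.
Kp = P(CO₂)³/P(CO)³ = (1.03)³/(1.16)³ = 1.093/1.561 = 0.700.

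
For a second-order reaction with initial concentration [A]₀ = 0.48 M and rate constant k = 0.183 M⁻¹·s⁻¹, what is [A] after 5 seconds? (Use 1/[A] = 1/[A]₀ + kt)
0.3335 M

1/[A] = 1/[A]₀ + k·t = 1/0.48 + (0.183)·(5) = 2.0833 + 0.9150 = 2.9983
[A] = 1/2.9983 = 0.3335 M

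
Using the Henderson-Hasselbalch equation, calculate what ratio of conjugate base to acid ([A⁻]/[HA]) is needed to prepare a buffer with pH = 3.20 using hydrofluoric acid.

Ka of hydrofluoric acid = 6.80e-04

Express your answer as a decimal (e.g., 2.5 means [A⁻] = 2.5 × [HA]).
[A⁻]/[HA] = 1.078

pKa = −log(6.80e-04) = 3.1675. pH = pKa + log([A⁻]/[HA]). 3.20 = 3.1675 + log(ratio). log(ratio) = 3.20 − 3.1675 = 0.0325. ratio = 10^(0.0325) = 1.078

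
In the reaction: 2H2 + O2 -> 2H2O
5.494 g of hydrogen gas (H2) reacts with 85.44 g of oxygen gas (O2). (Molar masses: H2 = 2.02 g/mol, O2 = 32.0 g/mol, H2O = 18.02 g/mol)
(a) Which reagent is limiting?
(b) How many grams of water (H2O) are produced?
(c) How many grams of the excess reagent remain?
(a) H2, (b) 49.01 g, (c) 41.92 g

Moles of H2 = 5.494 g ÷ 2.02 g/mol = 2.7198 mol
Moles of O2 = 85.44 g ÷ 32.0 g/mol = 2.67 mol
Moles ÷ coefficient: H2: 2.7198/2 = 1.36, O2: 2.67/1 = 2.67
(a) H2 has the smaller value, so H2 is the limiting reagent.
(b) Moles of H2O = 2.7198 mol H2 × (2/2) = 2.7198 mol; mass = 2.7198 mol × 18.02 g/mol = 49.01 g
(c) O2 consumed = 2.7198 × (1/2) = 1.3599 mol; remaining = 2.67 − 1.3599 = 1.3101 mol; mass = 1.3101 mol × 32.0 g/mol = 41.92 g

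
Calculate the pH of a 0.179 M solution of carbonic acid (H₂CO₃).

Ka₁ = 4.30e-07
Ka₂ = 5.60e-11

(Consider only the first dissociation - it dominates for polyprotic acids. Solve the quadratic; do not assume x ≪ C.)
pH = 3.56

x² + Ka₁·x − Ka₁·C = 0 with Ka₁ = 4.30e-07, C = 0.179.
x = (−Ka₁ + √(Ka₁² + 4·Ka₁·C))/2 = 2.7722e-04 M, so pH = 3.56.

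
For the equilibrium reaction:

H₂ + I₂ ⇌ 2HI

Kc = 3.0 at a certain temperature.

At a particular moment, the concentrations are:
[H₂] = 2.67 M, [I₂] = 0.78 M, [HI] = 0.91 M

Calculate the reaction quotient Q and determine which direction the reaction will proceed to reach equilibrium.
Q = 0.398, Q < K, reaction proceeds forward (toward products)

Q = ([HI]^2) / ([H₂] × [I₂])
  = ((0.91)^2) / ((2.67)·(0.78)) = 0.8281/2.0826 = 0.3976
Since Q = 0.3976 < Kc = 3.0, the reaction proceeds forward (toward products) to reach equilibrium.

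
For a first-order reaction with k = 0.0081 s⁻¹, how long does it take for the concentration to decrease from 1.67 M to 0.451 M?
161.62 s

From ln[A] = ln[A]₀ - k·t: t = ln([A]₀/[A])/k = ln(1.67/0.451)/0.0081 = ln(3.7029)/0.0081 = 1.3091/0.0081 = 161.62 s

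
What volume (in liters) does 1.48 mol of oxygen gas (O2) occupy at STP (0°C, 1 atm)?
At STP, 1 mol of gas occupies 22.4 L
Volume = 1.48 mol × 22.4 L/mol = 33.15 L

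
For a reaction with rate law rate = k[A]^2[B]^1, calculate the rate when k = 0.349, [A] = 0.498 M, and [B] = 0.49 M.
0.04241 M/s

rate = k·[A]^2·[B]^1 = 0.349·(0.498)^2·(0.49)^1 = 0.349·0.248004·0.49 = 0.04241 M/s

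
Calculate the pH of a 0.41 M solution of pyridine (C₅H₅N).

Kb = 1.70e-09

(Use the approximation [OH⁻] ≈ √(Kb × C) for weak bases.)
pH = 9.42

[OH⁻] = √(Kb × C) = √(1.70e-09 × 0.41) = 2.6401e-05. pOH = 4.58, pH = 14 - pOH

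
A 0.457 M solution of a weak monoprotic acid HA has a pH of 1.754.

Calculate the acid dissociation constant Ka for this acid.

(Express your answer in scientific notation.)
K_a = 7.07e-04

[H⁺] = 10^(−pH) = 10^(−1.754) = 1.762e-02 M. For HA ⇌ H⁺ + A⁻, Ka = x²/(C − x) = (1.762e-02)²/(0.457 − 1.762e-02) = 7.07e-04.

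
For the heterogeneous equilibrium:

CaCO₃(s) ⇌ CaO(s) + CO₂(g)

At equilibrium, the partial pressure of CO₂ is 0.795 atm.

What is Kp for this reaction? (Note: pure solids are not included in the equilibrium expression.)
K_p = 0.795

Solids (CaCO₃, CaO) have activity 1 and are excluded.
Kp = P(CO₂) = 0.795.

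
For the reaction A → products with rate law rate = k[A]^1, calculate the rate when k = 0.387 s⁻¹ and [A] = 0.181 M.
0.07005 M/s

rate = k·[A]^1 = 0.387·(0.181)^1 = 0.387·0.181 = 0.07005 M/s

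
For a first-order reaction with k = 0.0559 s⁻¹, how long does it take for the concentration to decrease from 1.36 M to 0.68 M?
12.40 s

From ln[A] = ln[A]₀ - k·t: t = ln([A]₀/[A])/k = ln(1.36/0.68)/0.0559 = ln(2.0000)/0.0559 = 0.6931/0.0559 = 12.40 s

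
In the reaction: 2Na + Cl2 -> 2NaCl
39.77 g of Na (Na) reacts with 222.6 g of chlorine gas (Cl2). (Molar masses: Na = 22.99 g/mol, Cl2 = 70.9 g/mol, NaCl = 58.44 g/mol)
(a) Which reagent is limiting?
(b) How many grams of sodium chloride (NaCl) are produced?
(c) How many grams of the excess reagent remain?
(a) Na, (b) 101.1 g, (c) 161.3 g

Moles of Na = 39.77 g ÷ 22.99 g/mol = 1.72988 mol
Moles of Cl2 = 222.6 g ÷ 70.9 g/mol = 3.13963 mol
Moles ÷ coefficient: Na: 1.72988/2 = 0.8649, Cl2: 3.13963/1 = 3.14
(a) Na has the smaller value, so Na is the limiting reagent.
(b) Moles of NaCl = 1.72988 mol Na × (2/2) = 1.72988 mol; mass = 1.72988 mol × 58.44 g/mol = 101.1 g
(c) Cl2 consumed = 1.72988 × (1/2) = 0.864941 mol; remaining = 3.13963 − 0.864941 = 2.27469 mol; mass = 2.27469 mol × 70.9 g/mol = 161.3 g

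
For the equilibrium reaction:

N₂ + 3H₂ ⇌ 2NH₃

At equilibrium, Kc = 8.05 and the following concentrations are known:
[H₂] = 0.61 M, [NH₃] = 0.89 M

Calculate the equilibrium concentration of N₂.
[N₂] = 0.4335 M

Kc = ([NH₃]^2) / ([N₂] × [H₂]^3) = 8.05
[N₂]^1 = (product terms)/(Kc · other reactant terms) = 0.7921 / (8.05 · 0.22698) = 0.43351
[N₂] = 0.4335 M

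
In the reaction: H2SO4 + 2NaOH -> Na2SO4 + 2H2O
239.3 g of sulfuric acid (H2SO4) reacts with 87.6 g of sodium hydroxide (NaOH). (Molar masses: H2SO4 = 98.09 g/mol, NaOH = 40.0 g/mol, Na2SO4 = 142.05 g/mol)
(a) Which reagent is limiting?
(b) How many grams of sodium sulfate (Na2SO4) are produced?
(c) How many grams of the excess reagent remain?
(a) NaOH, (b) 155.5 g, (c) 131.9 g

Moles of H2SO4 = 239.3 g ÷ 98.09 g/mol = 2.4396 mol
Moles of NaOH = 87.6 g ÷ 40.0 g/mol = 2.19 mol
Moles ÷ coefficient: H2SO4: 2.4396/1 = 2.44, NaOH: 2.19/2 = 1.095
(a) NaOH has the smaller value, so NaOH is the limiting reagent.
(b) Moles of Na2SO4 = 2.19 mol NaOH × (1/2) = 1.095 mol; mass = 1.095 mol × 142.05 g/mol = 155.5 g
(c) H2SO4 consumed = 2.19 × (1/2) = 1.095 mol; remaining = 2.4396 − 1.095 = 1.3446 mol; mass = 1.3446 mol × 98.09 g/mol = 131.9 g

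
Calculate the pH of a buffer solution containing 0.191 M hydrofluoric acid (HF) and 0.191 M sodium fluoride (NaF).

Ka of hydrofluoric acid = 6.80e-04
pH = 3.17

pKa = -log(6.80e-04) = 3.17. pH = pKa + log([A⁻]/[HA]) = 3.17 + log(0.191/0.191)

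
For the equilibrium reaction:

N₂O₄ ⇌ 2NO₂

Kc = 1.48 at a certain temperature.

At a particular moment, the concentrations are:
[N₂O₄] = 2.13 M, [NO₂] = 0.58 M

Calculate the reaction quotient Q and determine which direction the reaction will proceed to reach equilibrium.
Q = 0.158, Q < K, reaction proceeds forward (toward products)

Q = ([NO₂]^2) / ([N₂O₄])
  = ((0.58)^2) / ((2.13)) = 0.3364/2.13 = 0.1579
Since Q = 0.1579 < Kc = 1.48, the reaction proceeds forward (toward products) to reach equilibrium.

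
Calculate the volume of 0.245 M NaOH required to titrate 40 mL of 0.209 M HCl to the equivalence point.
V_{base} = 34.1 mL

At equivalence: moles acid = moles base.
moles HCl = 0.209 M × 0.04 L = 0.00836 mol
V_NaOH = 0.00836 mol ÷ 0.245 M = 0.03412 L = 34.1 mL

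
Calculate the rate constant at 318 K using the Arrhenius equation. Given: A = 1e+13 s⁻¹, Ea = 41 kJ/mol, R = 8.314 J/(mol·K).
1.84e+06 s⁻¹

k = A·exp(-Ea/(R·T)) = 1e+13·exp(-41000/(8.314·318)) = 1e+13·exp(-15.5077) = 1e+13·1.8412e-07 = 1.84e+06 s⁻¹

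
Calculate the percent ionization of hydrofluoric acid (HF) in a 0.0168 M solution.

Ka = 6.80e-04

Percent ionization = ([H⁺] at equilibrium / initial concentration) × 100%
Percent ionization = 18.2%

Let x = [H⁺]. Ka = x²/(C - x) ⇒ x² + (6.80e-04)x - (6.80e-04)(0.0168) = 0. x = 3.0570e-03. Percent = (3.0570e-03/0.0168) × 100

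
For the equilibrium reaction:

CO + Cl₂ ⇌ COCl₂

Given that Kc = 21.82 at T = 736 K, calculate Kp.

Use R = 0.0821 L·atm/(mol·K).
K_p = 0.3611

Δn = (moles gaseous products) − (moles gaseous reactants) = -1
T = 736 K; RT = 0.0821 × 736 = 60.4256
Kp = Kc·(RT)^Δn = 21.82 × (60.4256)^-1 = 21.82 × 0.0165493 = 0.3611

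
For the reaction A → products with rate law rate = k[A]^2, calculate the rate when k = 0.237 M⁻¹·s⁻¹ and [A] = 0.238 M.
0.01342 M/s

rate = k·[A]^2 = 0.237·(0.238)^2 = 0.237·0.056644 = 0.01342 M/s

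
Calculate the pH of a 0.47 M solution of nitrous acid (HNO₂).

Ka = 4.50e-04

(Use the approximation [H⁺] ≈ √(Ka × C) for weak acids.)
pH = 1.84

[H⁺] = √(Ka × C) = √(4.50e-04 × 0.47) = 1.4543e-02. pH = -log(1.4543e-02)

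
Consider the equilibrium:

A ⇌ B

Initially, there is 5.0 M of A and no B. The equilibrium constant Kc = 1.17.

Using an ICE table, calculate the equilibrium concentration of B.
[B] = 2.696 M

ICE: [A] = 5.0 − x, [B] = x.
Kc = x/(5.0 − x) = 1.17 ⇒ x = 1.17·5.0/(1 + 1.17) = 5.85/2.17 = 2.696.
[B] = x = 2.696 M.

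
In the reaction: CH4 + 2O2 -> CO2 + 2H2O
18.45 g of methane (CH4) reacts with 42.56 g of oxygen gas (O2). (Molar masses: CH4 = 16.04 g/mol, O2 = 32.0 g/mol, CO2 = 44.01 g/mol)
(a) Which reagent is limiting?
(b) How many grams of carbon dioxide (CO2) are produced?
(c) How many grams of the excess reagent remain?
(a) O2, (b) 29.27 g, (c) 7.783 g

Moles of CH4 = 18.45 g ÷ 16.04 g/mol = 1.15025 mol
Moles of O2 = 42.56 g ÷ 32.0 g/mol = 1.33 mol
Moles ÷ coefficient: CH4: 1.15025/1 = 1.15, O2: 1.33/2 = 0.665
(a) O2 has the smaller value, so O2 is the limiting reagent.
(b) Moles of CO2 = 1.33 mol O2 × (1/2) = 0.665 mol; mass = 0.665 mol × 44.01 g/mol = 29.27 g
(c) CH4 consumed = 1.33 × (1/2) = 0.665 mol; remaining = 1.15025 − 0.665 = 0.485249 mol; mass = 0.485249 mol × 16.04 g/mol = 7.783 g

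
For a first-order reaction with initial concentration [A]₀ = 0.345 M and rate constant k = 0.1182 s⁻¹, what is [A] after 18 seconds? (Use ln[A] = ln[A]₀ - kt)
0.0411 M

ln[A] = ln[A]₀ - k·t = ln(0.345) - (0.1182)·(18) = -1.0642 - 2.1276 = -3.1918
[A] = e^(-3.1918) = 0.0411 M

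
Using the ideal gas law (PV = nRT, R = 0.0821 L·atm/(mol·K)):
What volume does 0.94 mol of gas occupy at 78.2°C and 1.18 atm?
T = 78.2°C + 273.15 = 351.35 K
V = nRT/P = (0.94 × 0.0821 × 351.35) / 1.18
V = 22.98 L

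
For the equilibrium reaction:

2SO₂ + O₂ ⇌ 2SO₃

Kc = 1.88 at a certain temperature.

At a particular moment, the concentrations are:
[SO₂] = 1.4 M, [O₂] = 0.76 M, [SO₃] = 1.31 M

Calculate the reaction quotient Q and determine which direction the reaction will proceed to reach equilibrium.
Q = 1.152, Q < K, reaction proceeds forward (toward products)

Q = ([SO₃]^2) / ([SO₂]^2 × [O₂])
  = ((1.31)^2) / ((1.4)^2·(0.76)) = 1.7161/1.4896 = 1.152
Since Q = 1.152 < Kc = 1.88, the reaction proceeds forward (toward products) to reach equilibrium.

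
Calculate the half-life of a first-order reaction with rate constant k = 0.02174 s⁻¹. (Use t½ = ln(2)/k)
31.88 s

t½ = ln(2)/k = 0.6931/0.02174 = 31.88 s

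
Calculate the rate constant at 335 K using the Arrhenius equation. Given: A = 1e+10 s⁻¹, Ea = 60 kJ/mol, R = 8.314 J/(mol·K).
4.41e+00 s⁻¹

k = A·exp(-Ea/(R·T)) = 1e+10·exp(-60000/(8.314·335)) = 1e+10·exp(-21.5425) = 1e+10·4.4076e-10 = 4.41e+00 s⁻¹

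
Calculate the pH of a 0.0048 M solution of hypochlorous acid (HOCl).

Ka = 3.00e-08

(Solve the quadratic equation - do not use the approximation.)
pH = 4.92

x² + Ka×x - Ka×C = 0. Using quadratic formula: [H⁺] = 1.1985e-05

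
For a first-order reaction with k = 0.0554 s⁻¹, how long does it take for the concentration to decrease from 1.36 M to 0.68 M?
12.51 s

From ln[A] = ln[A]₀ - k·t: t = ln([A]₀/[A])/k = ln(1.36/0.68)/0.0554 = ln(2.0000)/0.0554 = 0.6931/0.0554 = 12.51 s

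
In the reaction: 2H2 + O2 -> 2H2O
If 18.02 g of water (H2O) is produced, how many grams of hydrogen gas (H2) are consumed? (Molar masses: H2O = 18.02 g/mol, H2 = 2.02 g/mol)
Moles of H2O = 18.02 g ÷ 18.02 g/mol = 1 mol
Mole ratio: 2 mol H2 / 2 mol H2O
Moles of H2 = 1 × (2/2) = 1 mol
Mass of H2 = 1 mol × 2.02 g/mol = 2.02 g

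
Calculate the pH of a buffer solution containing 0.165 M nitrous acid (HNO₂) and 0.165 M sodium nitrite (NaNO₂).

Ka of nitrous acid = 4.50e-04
pH = 3.35

pKa = -log(4.50e-04) = 3.35. pH = pKa + log([A⁻]/[HA]) = 3.35 + log(0.165/0.165)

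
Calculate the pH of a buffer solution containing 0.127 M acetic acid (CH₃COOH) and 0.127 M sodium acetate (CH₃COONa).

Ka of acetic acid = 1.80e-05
pH = 4.74

pKa = -log(1.80e-05) = 4.74. pH = pKa + log([A⁻]/[HA]) = 4.74 + log(0.127/0.127)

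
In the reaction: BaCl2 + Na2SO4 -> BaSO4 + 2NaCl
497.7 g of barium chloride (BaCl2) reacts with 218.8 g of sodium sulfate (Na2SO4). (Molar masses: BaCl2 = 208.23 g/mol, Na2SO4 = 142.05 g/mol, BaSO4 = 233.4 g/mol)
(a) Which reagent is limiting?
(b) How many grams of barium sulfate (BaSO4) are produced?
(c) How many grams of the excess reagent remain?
(a) Na2SO4, (b) 359.5 g, (c) 177 g

Moles of BaCl2 = 497.7 g ÷ 208.23 g/mol = 2.39015 mol
Moles of Na2SO4 = 218.8 g ÷ 142.05 g/mol = 1.5403 mol
Moles ÷ coefficient: BaCl2: 2.39015/1 = 2.39, Na2SO4: 1.5403/1 = 1.54
(a) Na2SO4 has the smaller value, so Na2SO4 is the limiting reagent.
(b) Moles of BaSO4 = 1.5403 mol Na2SO4 × (1/1) = 1.5403 mol; mass = 1.5403 mol × 233.4 g/mol = 359.5 g
(c) BaCl2 consumed = 1.5403 × (1/1) = 1.5403 mol; remaining = 2.39015 − 1.5403 = 0.849843 mol; mass = 0.849843 mol × 208.23 g/mol = 177 g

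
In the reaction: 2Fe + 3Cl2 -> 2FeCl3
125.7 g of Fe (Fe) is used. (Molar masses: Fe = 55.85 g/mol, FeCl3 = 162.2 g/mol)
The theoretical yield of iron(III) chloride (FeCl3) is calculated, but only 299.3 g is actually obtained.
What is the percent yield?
Moles of Fe = 125.7 g ÷ 55.85 g/mol = 2.25067 mol
Mole ratio: 2 mol FeCl3 / 2 mol Fe
Moles of FeCl3 = 2.25067 × (2/2) = 2.25067 mol
Theoretical yield = 2.25067 mol × 162.2 g/mol = 365.06 g
Actual yield = 299.3 g
Percent yield = (299.3 / 365.06) × 100% = 82.0%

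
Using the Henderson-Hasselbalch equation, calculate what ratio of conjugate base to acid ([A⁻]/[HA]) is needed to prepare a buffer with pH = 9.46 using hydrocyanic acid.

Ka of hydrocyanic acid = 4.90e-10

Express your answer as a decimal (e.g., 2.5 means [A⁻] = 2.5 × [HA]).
[A⁻]/[HA] = 1.413

pKa = −log(4.90e-10) = 9.3098. pH = pKa + log([A⁻]/[HA]). 9.46 = 9.3098 + log(ratio). log(ratio) = 9.46 − 9.3098 = 0.1502. ratio = 10^(0.1502) = 1.413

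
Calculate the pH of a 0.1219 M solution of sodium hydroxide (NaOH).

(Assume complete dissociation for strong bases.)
pH = 13.09

[OH⁻] = 0.1219 M for strong base. pOH = -log[OH⁻] = 0.91, pH = 14 - pOH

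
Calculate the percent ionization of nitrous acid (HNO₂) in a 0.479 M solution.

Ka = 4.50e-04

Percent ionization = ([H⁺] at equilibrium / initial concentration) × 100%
Percent ionization = 3.02%

Let x = [H⁺]. Ka = x²/(C - x) ⇒ x² + (4.50e-04)x - (4.50e-04)(0.479) = 0. x = 1.4458e-02. Percent = (1.4458e-02/0.479) × 100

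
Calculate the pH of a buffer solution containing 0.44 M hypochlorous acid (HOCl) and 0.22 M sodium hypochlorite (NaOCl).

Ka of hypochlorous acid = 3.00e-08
pH = 7.22

pKa = -log(3.00e-08) = 7.52. pH = pKa + log([A⁻]/[HA]) = 7.52 + log(0.22/0.44)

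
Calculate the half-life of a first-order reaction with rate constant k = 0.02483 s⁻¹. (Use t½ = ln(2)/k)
27.92 s

t½ = ln(2)/k = 0.6931/0.02483 = 27.92 s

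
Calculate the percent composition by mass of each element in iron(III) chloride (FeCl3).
Fe: 34.43%, Cl: 65.57%

Molar mass of FeCl3 = 162.2 g/mol
% Fe = (1 × 55.85) / 162.2 × 100% = 55.85 / 162.2 × 100% = 34.43%
% Cl = (3 × 35.45) / 162.2 × 100% = 106.35 / 162.2 × 100% = 65.57%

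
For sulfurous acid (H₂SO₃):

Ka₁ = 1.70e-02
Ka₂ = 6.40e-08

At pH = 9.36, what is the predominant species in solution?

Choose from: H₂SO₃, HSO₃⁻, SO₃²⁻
SO₃²⁻

pKa1 = 1.77, pKa2 = 7.19. Each pKa is the crossover between adjacent species; pH = 9.36 lies in the region where SO₃²⁻ predominates.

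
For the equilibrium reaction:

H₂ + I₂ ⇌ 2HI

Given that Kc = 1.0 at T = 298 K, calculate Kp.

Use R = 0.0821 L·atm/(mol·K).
K_p = 1.0000

Δn = (moles gaseous products) − (moles gaseous reactants) = 0
T = 298 K; RT = 0.0821 × 298 = 24.4658
Kp = Kc·(RT)^Δn = 1.0 × (24.4658)^0 = 1.0 × 1 = 1.0000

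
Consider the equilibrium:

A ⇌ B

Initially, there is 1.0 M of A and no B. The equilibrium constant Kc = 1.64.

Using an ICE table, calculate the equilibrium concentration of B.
[B] = 0.621 M

ICE: [A] = 1.0 − x, [B] = x.
Kc = x/(1.0 − x) = 1.64 ⇒ x = 1.64·1.0/(1 + 1.64) = 1.64/2.64 = 0.6212.
[B] = x = 0.621 M.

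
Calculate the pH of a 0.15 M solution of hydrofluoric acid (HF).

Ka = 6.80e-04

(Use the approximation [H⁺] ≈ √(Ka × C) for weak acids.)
pH = 2.00

[H⁺] = √(Ka × C) = √(6.80e-04 × 0.15) = 1.0100e-02. pH = -log(1.0100e-02)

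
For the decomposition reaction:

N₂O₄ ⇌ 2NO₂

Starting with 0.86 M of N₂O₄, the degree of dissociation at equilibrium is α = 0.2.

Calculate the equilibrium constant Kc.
K_c = 0.1720

x = α·[A]₀ = 0.2 × 0.86 = 0.172 M dissociated.
At eq: [N₂O₄] = 0.86 − 0.172 = 0.688 M; [NO₂] = 2x = 0.344 M.
Kc = [NO₂]²/[N₂O₄] = (0.344)²/0.688 = 0.172.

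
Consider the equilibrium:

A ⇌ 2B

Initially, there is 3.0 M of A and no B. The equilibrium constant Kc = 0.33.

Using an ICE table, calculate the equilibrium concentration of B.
[B] = 0.916 M

ICE: [A] = 3.0 − x, [B] = 2x.
Kc = (2x)²/(3.0 − x) = 0.33 ⇒ 4x² + 0.33x − 0.99 = 0.
x = (−0.33 + √(0.33² + 4·4·0.99))/(2·4) = (−0.33 + √15.949)/8 = 0.45795.
[B] = 2x = 0.916 M.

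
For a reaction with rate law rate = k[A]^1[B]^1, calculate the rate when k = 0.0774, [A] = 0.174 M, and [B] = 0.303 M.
0.004081 M/s

rate = k·[A]^1·[B]^1 = 0.0774·(0.174)^1·(0.303)^1 = 0.0774·0.174·0.303 = 0.004081 M/s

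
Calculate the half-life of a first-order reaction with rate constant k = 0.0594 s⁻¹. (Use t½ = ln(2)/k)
11.67 s

t½ = ln(2)/k = 0.6931/0.0594 = 11.67 s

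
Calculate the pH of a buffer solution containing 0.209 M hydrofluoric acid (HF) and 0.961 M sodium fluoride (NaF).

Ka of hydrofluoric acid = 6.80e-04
pH = 3.83

pKa = -log(6.80e-04) = 3.17. pH = pKa + log([A⁻]/[HA]) = 3.17 + log(0.961/0.209)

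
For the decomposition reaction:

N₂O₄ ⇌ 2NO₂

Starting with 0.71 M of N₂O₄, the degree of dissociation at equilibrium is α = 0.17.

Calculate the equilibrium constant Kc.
K_c = 0.0989

x = α·[A]₀ = 0.17 × 0.71 = 0.1207 M dissociated.
At eq: [N₂O₄] = 0.71 − 0.1207 = 0.5893 M; [NO₂] = 2x = 0.2414 M.
Kc = [NO₂]²/[N₂O₄] = (0.2414)²/0.5893 = 0.09889.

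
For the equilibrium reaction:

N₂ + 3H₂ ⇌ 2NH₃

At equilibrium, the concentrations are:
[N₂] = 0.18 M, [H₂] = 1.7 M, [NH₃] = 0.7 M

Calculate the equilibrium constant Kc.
K_c = 0.5541

Kc = ([NH₃]^2) / ([N₂] × [H₂]^3)
   = ((0.7)^2) / ((0.18)·(1.7)^3)
   = 0.49 / 0.88434 = 0.5541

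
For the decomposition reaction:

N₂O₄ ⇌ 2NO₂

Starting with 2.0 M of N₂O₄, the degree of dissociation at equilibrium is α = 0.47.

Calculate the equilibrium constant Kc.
K_c = 3.3343

x = α·[A]₀ = 0.47 × 2.0 = 0.94 M dissociated.
At eq: [N₂O₄] = 2.0 − 0.94 = 1.06 M; [NO₂] = 2x = 1.88 M.
Kc = [NO₂]²/[N₂O₄] = (1.88)²/1.06 = 3.334.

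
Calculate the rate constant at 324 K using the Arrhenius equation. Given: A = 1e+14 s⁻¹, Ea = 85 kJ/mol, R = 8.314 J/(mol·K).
1.98e+00 s⁻¹

k = A·exp(-Ea/(R·T)) = 1e+14·exp(-85000/(8.314·324)) = 1e+14·exp(-31.5547) = 1e+14·1.9768e-14 = 1.98e+00 s⁻¹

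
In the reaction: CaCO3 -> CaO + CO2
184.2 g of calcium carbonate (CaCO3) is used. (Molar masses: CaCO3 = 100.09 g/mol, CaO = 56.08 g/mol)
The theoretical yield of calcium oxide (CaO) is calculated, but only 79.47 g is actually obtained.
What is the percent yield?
Moles of CaCO3 = 184.2 g ÷ 100.09 g/mol = 1.84034 mol
Mole ratio: 1 mol CaO / 1 mol CaCO3
Moles of CaO = 1.84034 × (1/1) = 1.84034 mol
Theoretical yield = 1.84034 mol × 56.08 g/mol = 103.21 g
Actual yield = 79.47 g
Percent yield = (79.47 / 103.21) × 100% = 77.0%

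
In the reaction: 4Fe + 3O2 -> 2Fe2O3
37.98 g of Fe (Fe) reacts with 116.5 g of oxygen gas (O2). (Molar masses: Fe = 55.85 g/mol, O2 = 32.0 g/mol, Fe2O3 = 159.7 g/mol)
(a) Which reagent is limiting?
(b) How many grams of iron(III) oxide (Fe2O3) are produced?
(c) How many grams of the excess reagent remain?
(a) Fe, (b) 54.3 g, (c) 100.2 g

Moles of Fe = 37.98 g ÷ 55.85 g/mol = 0.680036 mol
Moles of O2 = 116.5 g ÷ 32.0 g/mol = 3.64062 mol
Moles ÷ coefficient: Fe: 0.680036/4 = 0.17, O2: 3.64062/3 = 1.214
(a) Fe has the smaller value, so Fe is the limiting reagent.
(b) Moles of Fe2O3 = 0.680036 mol Fe × (2/4) = 0.340018 mol; mass = 0.340018 mol × 159.7 g/mol = 54.3 g
(c) O2 consumed = 0.680036 × (3/4) = 0.510027 mol; remaining = 3.64062 − 0.510027 = 3.1306 mol; mass = 3.1306 mol × 32.0 g/mol = 100.2 g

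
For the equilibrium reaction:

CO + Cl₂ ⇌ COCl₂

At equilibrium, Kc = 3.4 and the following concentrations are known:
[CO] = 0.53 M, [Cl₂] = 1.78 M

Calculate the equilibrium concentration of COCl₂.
[COCl₂] = 3.2076 M

Kc = ([COCl₂]) / ([CO] × [Cl₂]) = 3.4
[COCl₂]^1 = Kc · (reactant terms)/(other product terms) = 3.4 · 0.9434 / 1 = 3.2076
[COCl₂] = 3.2076 M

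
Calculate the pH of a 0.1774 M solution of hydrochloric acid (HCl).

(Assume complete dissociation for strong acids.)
pH = 0.75

[H⁺] = 0.1774 M for strong acid. pH = -log[H⁺] = -log(0.1774)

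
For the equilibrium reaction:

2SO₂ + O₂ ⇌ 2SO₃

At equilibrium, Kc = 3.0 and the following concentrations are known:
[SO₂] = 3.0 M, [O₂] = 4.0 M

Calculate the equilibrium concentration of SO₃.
[SO₃] = 10.3923 M

Kc = ([SO₃]^2) / ([SO₂]^2 × [O₂]) = 3.0
[SO₃]^2 = Kc · (reactant terms)/(other product terms) = 3.0 · 36 / 1 = 108
[SO₃] = (108)^(1/2) = 10.3923 M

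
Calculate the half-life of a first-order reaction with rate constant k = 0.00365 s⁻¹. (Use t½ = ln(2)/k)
189.90 s

t½ = ln(2)/k = 0.6931/0.00365 = 189.90 s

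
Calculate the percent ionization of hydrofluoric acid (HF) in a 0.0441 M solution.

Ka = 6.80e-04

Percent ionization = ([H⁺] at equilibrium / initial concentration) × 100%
Percent ionization = 11.7%

Let x = [H⁺]. Ka = x²/(C - x) ⇒ x² + (6.80e-04)x - (6.80e-04)(0.0441) = 0. x = 5.1467e-03. Percent = (5.1467e-03/0.0441) × 100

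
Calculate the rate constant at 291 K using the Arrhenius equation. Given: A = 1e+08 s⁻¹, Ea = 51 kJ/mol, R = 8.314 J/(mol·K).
7.00e-02 s⁻¹

k = A·exp(-Ea/(R·T)) = 1e+08·exp(-51000/(8.314·291)) = 1e+08·exp(-21.0798) = 1e+08·7.0008e-10 = 7.00e-02 s⁻¹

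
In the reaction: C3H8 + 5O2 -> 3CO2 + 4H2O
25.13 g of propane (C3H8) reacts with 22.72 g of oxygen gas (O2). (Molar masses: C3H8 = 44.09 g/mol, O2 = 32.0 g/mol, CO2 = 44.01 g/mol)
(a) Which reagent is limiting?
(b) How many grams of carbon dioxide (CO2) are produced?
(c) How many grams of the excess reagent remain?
(a) O2, (b) 18.75 g, (c) 18.87 g

Moles of C3H8 = 25.13 g ÷ 44.09 g/mol = 0.569971 mol
Moles of O2 = 22.72 g ÷ 32.0 g/mol = 0.71 mol
Moles ÷ coefficient: C3H8: 0.569971/1 = 0.57, O2: 0.71/5 = 0.142
(a) O2 has the smaller value, so O2 is the limiting reagent.
(b) Moles of CO2 = 0.71 mol O2 × (3/5) = 0.426 mol; mass = 0.426 mol × 44.01 g/mol = 18.75 g
(c) C3H8 consumed = 0.71 × (1/5) = 0.142 mol; remaining = 0.569971 − 0.142 = 0.427971 mol; mass = 0.427971 mol × 44.09 g/mol = 18.87 g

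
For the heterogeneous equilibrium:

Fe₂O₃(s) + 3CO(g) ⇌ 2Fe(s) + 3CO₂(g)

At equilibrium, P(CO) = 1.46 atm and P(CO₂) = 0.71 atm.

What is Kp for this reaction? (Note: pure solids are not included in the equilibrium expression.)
K_p = 0.115

Solids (Fe₂O₃, Fe) are excluded.
Kp = P(CO₂)³/P(CO)³ = (0.71)³/(1.46)³ = 0.3579/3.112 = 0.115.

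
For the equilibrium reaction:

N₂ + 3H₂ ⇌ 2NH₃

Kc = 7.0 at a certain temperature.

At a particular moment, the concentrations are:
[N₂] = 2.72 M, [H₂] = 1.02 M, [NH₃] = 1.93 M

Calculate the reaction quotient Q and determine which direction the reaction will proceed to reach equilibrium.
Q = 1.290, Q < K, reaction proceeds forward (toward products)

Q = ([NH₃]^2) / ([N₂] × [H₂]^3)
  = ((1.93)^2) / ((2.72)·(1.02)^3) = 3.7249/2.8865 = 1.29
Since Q = 1.29 < Kc = 7.0, the reaction proceeds forward (toward products) to reach equilibrium.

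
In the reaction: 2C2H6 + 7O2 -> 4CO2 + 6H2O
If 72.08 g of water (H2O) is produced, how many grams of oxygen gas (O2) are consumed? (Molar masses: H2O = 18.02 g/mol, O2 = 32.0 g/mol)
Moles of H2O = 72.08 g ÷ 18.02 g/mol = 4 mol
Mole ratio: 7 mol O2 / 6 mol H2O
Moles of O2 = 4 × (7/6) = 4.66667 mol
Mass of O2 = 4.66667 mol × 32.0 g/mol = 149.3 g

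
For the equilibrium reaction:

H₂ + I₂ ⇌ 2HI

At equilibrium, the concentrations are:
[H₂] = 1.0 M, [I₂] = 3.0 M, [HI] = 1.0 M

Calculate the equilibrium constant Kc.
K_c = 0.3333

Kc = ([HI]^2) / ([H₂] × [I₂])
   = ((1.0)^2) / ((1.0)·(3.0))
   = 1 / 3 = 0.3333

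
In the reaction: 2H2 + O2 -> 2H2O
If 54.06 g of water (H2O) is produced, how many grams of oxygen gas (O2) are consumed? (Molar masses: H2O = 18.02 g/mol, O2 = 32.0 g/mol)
Moles of H2O = 54.06 g ÷ 18.02 g/mol = 3 mol
Mole ratio: 1 mol O2 / 2 mol H2O
Moles of O2 = 3 × (1/2) = 1.5 mol
Mass of O2 = 1.5 mol × 32.0 g/mol = 48 g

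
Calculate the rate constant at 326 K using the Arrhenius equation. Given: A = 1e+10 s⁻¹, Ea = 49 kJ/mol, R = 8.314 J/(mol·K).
1.41e+02 s⁻¹

k = A·exp(-Ea/(R·T)) = 1e+10·exp(-49000/(8.314·326)) = 1e+10·exp(-18.0788) = 1e+10·1.4077e-08 = 1.41e+02 s⁻¹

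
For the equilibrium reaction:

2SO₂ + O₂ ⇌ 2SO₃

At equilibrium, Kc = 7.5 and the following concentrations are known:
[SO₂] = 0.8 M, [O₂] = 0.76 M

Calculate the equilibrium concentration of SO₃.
[SO₃] = 1.9100 M

Kc = ([SO₃]^2) / ([SO₂]^2 × [O₂]) = 7.5
[SO₃]^2 = Kc · (reactant terms)/(other product terms) = 7.5 · 0.4864 / 1 = 3.648
[SO₃] = (3.648)^(1/2) = 1.9100 M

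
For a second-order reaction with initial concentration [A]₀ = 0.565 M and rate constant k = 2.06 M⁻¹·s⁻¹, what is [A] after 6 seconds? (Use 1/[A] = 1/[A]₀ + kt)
0.0708 M

1/[A] = 1/[A]₀ + k·t = 1/0.565 + (2.06)·(6) = 1.7699 + 12.3600 = 14.1299
[A] = 1/14.1299 = 0.0708 M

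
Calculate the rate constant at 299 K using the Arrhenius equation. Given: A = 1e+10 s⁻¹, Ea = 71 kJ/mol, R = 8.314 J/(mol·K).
3.94e-03 s⁻¹

k = A·exp(-Ea/(R·T)) = 1e+10·exp(-71000/(8.314·299)) = 1e+10·exp(-28.5612) = 1e+10·3.9447e-13 = 3.94e-03 s⁻¹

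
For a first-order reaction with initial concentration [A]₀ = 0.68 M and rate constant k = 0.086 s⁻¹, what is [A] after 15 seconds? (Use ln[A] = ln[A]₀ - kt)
0.1872 M

ln[A] = ln[A]₀ - k·t = ln(0.68) - (0.086)·(15) = -0.3857 - 1.2900 = -1.6757
[A] = e^(-1.6757) = 0.1872 M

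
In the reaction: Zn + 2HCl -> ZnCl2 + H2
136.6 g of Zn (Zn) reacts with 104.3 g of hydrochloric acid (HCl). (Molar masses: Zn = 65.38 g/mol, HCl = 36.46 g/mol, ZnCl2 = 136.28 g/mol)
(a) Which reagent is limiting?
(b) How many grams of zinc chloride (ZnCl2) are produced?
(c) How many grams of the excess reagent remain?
(a) HCl, (b) 194.9 g, (c) 43.08 g

Moles of Zn = 136.6 g ÷ 65.38 g/mol = 2.08932 mol
Moles of HCl = 104.3 g ÷ 36.46 g/mol = 2.86067 mol
Moles ÷ coefficient: Zn: 2.08932/1 = 2.089, HCl: 2.86067/2 = 1.43
(a) HCl has the smaller value, so HCl is the limiting reagent.
(b) Moles of ZnCl2 = 2.86067 mol HCl × (1/2) = 1.43033 mol; mass = 1.43033 mol × 136.28 g/mol = 194.9 g
(c) Zn consumed = 2.86067 × (1/2) = 1.43033 mol; remaining = 2.08932 − 1.43033 = 0.658989 mol; mass = 0.658989 mol × 65.38 g/mol = 43.08 g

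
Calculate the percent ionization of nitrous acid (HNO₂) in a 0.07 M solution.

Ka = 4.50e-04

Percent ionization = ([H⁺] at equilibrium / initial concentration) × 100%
Percent ionization = 7.7%

Let x = [H⁺]. Ka = x²/(C - x) ⇒ x² + (4.50e-04)x - (4.50e-04)(0.07) = 0. x = 5.3920e-03. Percent = (5.3920e-03/0.07) × 100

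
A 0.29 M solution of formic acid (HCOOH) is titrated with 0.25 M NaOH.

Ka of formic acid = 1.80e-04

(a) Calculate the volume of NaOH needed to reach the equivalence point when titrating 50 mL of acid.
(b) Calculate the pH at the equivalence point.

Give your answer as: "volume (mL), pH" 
V = 58.0 mL, pH = 8.44

(a) At equivalence: moles acid = moles base.
moles acid = 0.29 × 0.05 = 0.0145 mol; V_NaOH = 0.0145/0.25 = 0.058 L = 58.0 mL.
(b) At equivalence, all acid → conjugate base A⁻ at [A⁻] = 0.0145/0.108 = 0.1343 M.
Kb = Kw/Ka = 1.0e-14/1.80e-04 = 5.556e-11; [OH⁻] = √(Kb·[A⁻]) = 2.731e-06; pOH = 5.56; pH = 14 − pOH = 8.44.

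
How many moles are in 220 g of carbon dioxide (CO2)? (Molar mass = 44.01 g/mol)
Moles = 220 g ÷ 44.01 g/mol = 4.999 mol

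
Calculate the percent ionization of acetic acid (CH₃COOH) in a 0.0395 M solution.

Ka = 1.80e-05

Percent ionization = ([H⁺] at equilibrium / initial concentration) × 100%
Percent ionization = 2.11%

Let x = [H⁺]. Ka = x²/(C - x) ⇒ x² + (1.80e-05)x - (1.80e-05)(0.0395) = 0. x = 8.3426e-04. Percent = (8.3426e-04/0.0395) × 100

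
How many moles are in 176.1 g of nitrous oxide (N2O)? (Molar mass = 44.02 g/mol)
Moles = 176.1 g ÷ 44.02 g/mol = 4 mol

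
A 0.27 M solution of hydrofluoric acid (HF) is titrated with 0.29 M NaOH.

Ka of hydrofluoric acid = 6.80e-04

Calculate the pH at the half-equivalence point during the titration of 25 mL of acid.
pH = pKa = 3.17

At the half-equivalence point, [HA] = [A⁻], so by Henderson–Hasselbalch pH = pKa + log(1) = pKa.
pKa = −log(6.80e-04) = 3.17.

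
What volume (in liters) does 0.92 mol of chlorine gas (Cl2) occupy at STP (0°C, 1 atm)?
At STP, 1 mol of gas occupies 22.4 L
Volume = 0.92 mol × 22.4 L/mol = 20.61 L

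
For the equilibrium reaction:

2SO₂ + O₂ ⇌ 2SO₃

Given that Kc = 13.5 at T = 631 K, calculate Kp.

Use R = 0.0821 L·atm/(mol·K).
K_p = 0.2606

Δn = (moles gaseous products) − (moles gaseous reactants) = -1
T = 631 K; RT = 0.0821 × 631 = 51.8051
Kp = Kc·(RT)^Δn = 13.5 × (51.8051)^-1 = 13.5 × 0.0193031 = 0.2606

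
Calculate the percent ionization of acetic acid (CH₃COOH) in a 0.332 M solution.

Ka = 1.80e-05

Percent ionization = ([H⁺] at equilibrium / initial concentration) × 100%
Percent ionization = 0.734%

Let x = [H⁺]. Ka = x²/(C - x) ⇒ x² + (1.80e-05)x - (1.80e-05)(0.332) = 0. x = 2.4356e-03. Percent = (2.4356e-03/0.332) × 100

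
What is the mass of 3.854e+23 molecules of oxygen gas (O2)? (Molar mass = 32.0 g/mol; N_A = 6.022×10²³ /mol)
Moles = 3.854e+23 ÷ 6.022×10²³ = 0.639987 mol
Mass = 0.639987 mol × 32.0 g/mol = 20.48 g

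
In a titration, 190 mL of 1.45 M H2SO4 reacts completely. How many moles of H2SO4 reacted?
Moles = Molarity × Volume (L)
Moles = 1.45 M × 0.19 L = 0.2755 mol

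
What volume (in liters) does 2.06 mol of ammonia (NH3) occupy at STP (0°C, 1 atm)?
At STP, 1 mol of gas occupies 22.4 L
Volume = 2.06 mol × 22.4 L/mol = 46.14 L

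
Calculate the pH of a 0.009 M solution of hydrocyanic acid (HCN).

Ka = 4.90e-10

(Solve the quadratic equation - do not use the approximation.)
pH = 5.68

x² + Ka×x - Ka×C = 0. Using quadratic formula: [H⁺] = 2.0998e-06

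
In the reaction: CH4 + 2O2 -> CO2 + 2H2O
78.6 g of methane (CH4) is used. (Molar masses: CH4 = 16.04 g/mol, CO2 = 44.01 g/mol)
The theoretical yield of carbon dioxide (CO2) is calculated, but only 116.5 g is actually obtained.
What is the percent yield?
Moles of CH4 = 78.6 g ÷ 16.04 g/mol = 4.90025 mol
Mole ratio: 1 mol CO2 / 1 mol CH4
Moles of CO2 = 4.90025 × (1/1) = 4.90025 mol
Theoretical yield = 4.90025 mol × 44.01 g/mol = 215.66 g
Actual yield = 116.5 g
Percent yield = (116.5 / 215.66) × 100% = 54.0%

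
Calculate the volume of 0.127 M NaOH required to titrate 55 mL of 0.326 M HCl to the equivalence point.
V_{base} = 141.2 mL

At equivalence: moles acid = moles base.
moles HCl = 0.326 M × 0.055 L = 0.01793 mol
V_NaOH = 0.01793 mol ÷ 0.127 M = 0.1412 L = 141.2 mL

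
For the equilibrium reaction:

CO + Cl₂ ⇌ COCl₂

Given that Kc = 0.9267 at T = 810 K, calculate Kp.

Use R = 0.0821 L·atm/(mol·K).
K_p = 0.0139

Δn = (moles gaseous products) − (moles gaseous reactants) = -1
T = 810 K; RT = 0.0821 × 810 = 66.501
Kp = Kc·(RT)^Δn = 0.9267 × (66.501)^-1 = 0.9267 × 0.0150374 = 0.0139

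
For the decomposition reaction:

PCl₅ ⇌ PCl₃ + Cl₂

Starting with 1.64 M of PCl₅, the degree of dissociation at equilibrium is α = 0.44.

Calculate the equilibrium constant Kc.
K_c = 0.5670

x = α·[A]₀ = 0.44 × 1.64 = 0.7216 M dissociated.
At eq: [PCl₅] = 1.64 − 0.7216 = 0.9184 M; [PCl₃] = [Cl₂] = x = 0.7216 M.
Kc = [PCl₃][Cl₂]/[PCl₅] = (0.7216)²/0.9184 = 0.567.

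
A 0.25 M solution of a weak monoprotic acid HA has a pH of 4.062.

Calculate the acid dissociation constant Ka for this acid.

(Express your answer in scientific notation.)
K_a = 3.01e-08

[H⁺] = 10^(−pH) = 10^(−4.062) = 8.670e-05 M. For HA ⇌ H⁺ + A⁻, Ka = x²/(C − x) = (8.670e-05)²/(0.25 − 8.670e-05) = 3.01e-08.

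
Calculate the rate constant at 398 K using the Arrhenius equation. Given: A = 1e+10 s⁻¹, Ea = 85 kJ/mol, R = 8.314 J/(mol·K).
6.98e-02 s⁻¹

k = A·exp(-Ea/(R·T)) = 1e+10·exp(-85000/(8.314·398)) = 1e+10·exp(-25.6877) = 1e+10·6.9816e-12 = 6.98e-02 s⁻¹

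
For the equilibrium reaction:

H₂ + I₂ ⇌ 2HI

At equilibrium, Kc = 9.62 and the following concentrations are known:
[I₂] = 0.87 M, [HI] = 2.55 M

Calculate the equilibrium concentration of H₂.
[H₂] = 0.7769 M

Kc = ([HI]^2) / ([H₂] × [I₂]) = 9.62
[H₂]^1 = (product terms)/(Kc · other reactant terms) = 6.5025 / (9.62 · 0.87) = 0.77694
[H₂] = 0.7769 M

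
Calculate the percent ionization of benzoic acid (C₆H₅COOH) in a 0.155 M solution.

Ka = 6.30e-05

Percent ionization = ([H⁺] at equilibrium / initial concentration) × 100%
Percent ionization = 2%

Let x = [H⁺]. Ka = x²/(C - x) ⇒ x² + (6.30e-05)x - (6.30e-05)(0.155) = 0. x = 3.0936e-03. Percent = (3.0936e-03/0.155) × 100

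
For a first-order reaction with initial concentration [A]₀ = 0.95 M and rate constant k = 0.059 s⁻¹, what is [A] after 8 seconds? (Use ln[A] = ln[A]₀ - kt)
0.5926 M

ln[A] = ln[A]₀ - k·t = ln(0.95) - (0.059)·(8) = -0.0513 - 0.4720 = -0.5233
[A] = e^(-0.5233) = 0.5926 M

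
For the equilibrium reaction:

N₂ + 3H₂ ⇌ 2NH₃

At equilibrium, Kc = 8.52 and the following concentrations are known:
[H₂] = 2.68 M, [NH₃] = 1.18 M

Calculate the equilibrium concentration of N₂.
[N₂] = 0.0085 M

Kc = ([NH₃]^2) / ([N₂] × [H₂]^3) = 8.52
[N₂]^1 = (product terms)/(Kc · other reactant terms) = 1.3924 / (8.52 · 19.249) = 0.0084902
[N₂] = 0.0085 M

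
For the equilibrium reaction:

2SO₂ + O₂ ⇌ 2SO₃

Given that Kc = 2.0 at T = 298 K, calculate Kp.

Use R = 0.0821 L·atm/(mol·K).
K_p = 0.0817

Δn = (moles gaseous products) − (moles gaseous reactants) = -1
T = 298 K; RT = 0.0821 × 298 = 24.4658
Kp = Kc·(RT)^Δn = 2.0 × (24.4658)^-1 = 2.0 × 0.0408734 = 0.0817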